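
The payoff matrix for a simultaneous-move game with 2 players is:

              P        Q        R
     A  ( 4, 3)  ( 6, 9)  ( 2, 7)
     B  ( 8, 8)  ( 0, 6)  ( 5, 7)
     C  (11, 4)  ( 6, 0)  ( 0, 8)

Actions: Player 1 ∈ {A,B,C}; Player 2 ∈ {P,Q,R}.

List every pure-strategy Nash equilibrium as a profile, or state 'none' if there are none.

(A,P): not NE [P1→C gives 11>4; P2→Q gives 9>3]
(A,Q): NE
(A,R): not NE [P1→B gives 5>2; P2→Q gives 9>7]
(B,P): not NE [P1→C gives 11>8]
(B,Q): not NE [P1→C gives 6>0; P2→P gives 8>6]
(B,R): not NE [P2→P gives 8>7]
(C,P): not NE [P2→R gives 8>4]
(C,Q): not NE [P2→R gives 8>0]
(C,R): not NE [P1→B gives 5>0]

Nash profiles: (A,Q)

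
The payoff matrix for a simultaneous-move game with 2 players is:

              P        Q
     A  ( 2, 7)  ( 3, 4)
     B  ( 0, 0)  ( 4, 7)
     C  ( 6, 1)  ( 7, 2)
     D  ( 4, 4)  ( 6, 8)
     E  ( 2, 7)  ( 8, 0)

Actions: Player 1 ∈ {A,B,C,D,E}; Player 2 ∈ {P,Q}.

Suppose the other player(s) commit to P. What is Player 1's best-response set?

u_1(A vs P) = 2
u_1(B vs P) = 0
u_1(C vs P) = 6
u_1(D vs P) = 4
u_1(E vs P) = 2
max payoff 6 at {C}

BR_1 = {C}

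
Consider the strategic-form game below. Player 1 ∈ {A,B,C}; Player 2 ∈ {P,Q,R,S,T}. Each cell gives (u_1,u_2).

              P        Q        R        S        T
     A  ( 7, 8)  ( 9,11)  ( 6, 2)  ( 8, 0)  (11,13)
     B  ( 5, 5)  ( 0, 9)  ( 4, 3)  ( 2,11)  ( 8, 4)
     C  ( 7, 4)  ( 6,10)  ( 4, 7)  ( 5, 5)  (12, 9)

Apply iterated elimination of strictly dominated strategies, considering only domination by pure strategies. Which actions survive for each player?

Survivors P1:{A,C} P2:{Q,T}

P1 drop B (A beats it: P:7>5 Q:9>0 R:6>4 S:8>2 T:11>8)
P2 drop P (Q beats it: A:11>8 C:10>4)
P2 drop R (Q beats it: A:11>2 C:10>7)
P2 drop S (Q beats it: A:11>0 C:10>5)
P1→{A,C} P2→{Q,T}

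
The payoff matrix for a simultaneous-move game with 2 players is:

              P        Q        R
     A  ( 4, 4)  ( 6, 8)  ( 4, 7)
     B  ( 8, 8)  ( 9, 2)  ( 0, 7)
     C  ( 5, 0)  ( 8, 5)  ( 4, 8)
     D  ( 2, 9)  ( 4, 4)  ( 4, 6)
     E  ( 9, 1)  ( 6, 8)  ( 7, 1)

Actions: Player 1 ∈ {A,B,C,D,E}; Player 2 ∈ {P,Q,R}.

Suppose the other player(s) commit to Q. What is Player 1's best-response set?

BR_1 = {B}

u_1(A vs Q) = 6
u_1(B vs Q) = 9
u_1(C vs Q) = 8
u_1(D vs Q) = 4
u_1(E vs Q) = 6
max payoff 9 at {B}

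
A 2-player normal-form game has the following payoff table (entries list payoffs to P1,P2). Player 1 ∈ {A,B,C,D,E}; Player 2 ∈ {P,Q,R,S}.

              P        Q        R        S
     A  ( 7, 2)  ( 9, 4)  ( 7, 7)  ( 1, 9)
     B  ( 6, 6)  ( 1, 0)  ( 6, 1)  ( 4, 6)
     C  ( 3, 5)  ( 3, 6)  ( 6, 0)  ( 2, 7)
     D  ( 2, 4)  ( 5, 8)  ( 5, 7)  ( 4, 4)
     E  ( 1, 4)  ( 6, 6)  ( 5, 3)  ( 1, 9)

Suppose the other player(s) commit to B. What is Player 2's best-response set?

u_2(P vs B) = 6
u_2(Q vs B) = 0
u_2(R vs B) = 1
u_2(S vs B) = 6
max payoff 6 at {P,S}

argmax u_2 = {P,S}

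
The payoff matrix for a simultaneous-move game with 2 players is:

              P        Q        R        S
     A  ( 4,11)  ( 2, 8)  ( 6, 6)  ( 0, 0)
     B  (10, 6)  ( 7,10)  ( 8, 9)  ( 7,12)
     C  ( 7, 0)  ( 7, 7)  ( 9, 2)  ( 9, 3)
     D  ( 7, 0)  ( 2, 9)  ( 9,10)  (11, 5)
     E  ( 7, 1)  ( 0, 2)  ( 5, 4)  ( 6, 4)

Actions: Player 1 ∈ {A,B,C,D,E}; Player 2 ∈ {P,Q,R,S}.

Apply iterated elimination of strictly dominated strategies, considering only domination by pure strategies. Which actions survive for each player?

Remaining: P1:{B,C,D} P2:{Q,R,S}

P1 drop A (B beats it: P:10>4 Q:7>2 R:8>6 S:7>0)
P1 drop E (B beats it: P:10>7 Q:7>0 R:8>5 S:7>6)
P2 drop P (Q beats it: B:10>6 C:7>0 D:9>0)
P1→{B,C,D} P2→{Q,R,S}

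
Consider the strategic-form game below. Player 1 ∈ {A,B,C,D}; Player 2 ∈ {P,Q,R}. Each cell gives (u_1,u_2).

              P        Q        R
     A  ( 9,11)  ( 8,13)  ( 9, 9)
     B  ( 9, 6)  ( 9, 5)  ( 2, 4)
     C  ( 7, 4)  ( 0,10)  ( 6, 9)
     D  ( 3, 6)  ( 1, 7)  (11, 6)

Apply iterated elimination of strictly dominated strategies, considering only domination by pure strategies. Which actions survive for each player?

IESDS → P1:{A,B} P2:{P,Q}

P1 drop C (A beats it: P:9>7 Q:8>0 R:9>6)
P2 drop R (Q beats it: A:13>9 B:5>4 D:7>6)
P1 drop D (A beats it: P:9>3 Q:8>1)
P1→{A,B} P2→{P,Q}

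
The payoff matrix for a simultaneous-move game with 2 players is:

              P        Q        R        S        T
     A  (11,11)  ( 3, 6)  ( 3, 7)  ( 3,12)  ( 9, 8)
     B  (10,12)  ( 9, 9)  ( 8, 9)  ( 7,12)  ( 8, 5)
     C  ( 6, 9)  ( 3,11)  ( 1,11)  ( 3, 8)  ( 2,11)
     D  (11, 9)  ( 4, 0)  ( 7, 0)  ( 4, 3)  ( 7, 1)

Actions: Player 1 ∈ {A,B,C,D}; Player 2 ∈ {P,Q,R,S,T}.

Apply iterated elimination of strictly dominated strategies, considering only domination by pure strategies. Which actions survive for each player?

P1 drop C (B beats it: P:10>6 Q:9>3 R:8>1 S:7>3 T:8>2)
P2 drop Q (P beats it: A:11>6 B:12>9 D:9>0)
P2 drop R (P beats it: A:11>7 B:12>9 D:9>0)
P2 drop T (P beats it: A:11>8 B:12>5 D:9>1)
P1→{A,B,D} P2→{P,S}

IESDS → P1:{A,B,D} P2:{P,S}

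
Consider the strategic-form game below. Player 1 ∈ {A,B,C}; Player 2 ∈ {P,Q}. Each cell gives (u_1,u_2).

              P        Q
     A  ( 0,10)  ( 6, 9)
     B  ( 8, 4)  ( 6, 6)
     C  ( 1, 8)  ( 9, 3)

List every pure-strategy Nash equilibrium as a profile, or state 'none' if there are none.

PSNE: ∅

(A,P): not NE [P1→B gives 8>0]
(A,Q): not NE [P1→C gives 9>6; P2→P gives 10>9]
(B,P): not NE [P2→Q gives 6>4]
(B,Q): not NE [P1→C gives 9>6]
(C,P): not NE [P1→B gives 8>1]
(C,Q): not NE [P2→P gives 8>3]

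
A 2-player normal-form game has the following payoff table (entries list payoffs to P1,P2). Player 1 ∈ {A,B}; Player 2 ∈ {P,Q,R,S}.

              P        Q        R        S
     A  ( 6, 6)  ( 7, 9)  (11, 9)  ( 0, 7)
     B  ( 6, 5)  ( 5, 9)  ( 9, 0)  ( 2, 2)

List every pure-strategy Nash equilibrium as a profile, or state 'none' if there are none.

(A,P): not NE [P2→R gives 9>6]
(A,Q): NE
(A,R): NE
(A,S): not NE [P1→B gives 2>0; P2→R gives 9>7]
(B,P): not NE [P2→Q gives 9>5]
(B,Q): not NE [P1→A gives 7>5]
(B,R): not NE [P1→A gives 11>9; P2→Q gives 9>0]
(B,S): not NE [P2→Q gives 9>2]

PSNE = {(A,Q), (A,R)}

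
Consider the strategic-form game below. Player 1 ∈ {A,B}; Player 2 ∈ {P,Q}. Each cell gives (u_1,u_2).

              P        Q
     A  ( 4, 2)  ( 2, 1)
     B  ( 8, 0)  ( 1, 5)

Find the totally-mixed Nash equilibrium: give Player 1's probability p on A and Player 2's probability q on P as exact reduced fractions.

P1 indiff ⇒ q·4+(1-q)·2 = q·8+(1-q)·1 ⇒ q(-4) = (1-q)(-1) ⇒ q = 1/5
P2 indiff ⇒ p·2+(1-p)·0 = p·1+(1-p)·5 ⇒ p(1) = (1-p)(5) ⇒ p = 5/6

p=5/6, q=1/5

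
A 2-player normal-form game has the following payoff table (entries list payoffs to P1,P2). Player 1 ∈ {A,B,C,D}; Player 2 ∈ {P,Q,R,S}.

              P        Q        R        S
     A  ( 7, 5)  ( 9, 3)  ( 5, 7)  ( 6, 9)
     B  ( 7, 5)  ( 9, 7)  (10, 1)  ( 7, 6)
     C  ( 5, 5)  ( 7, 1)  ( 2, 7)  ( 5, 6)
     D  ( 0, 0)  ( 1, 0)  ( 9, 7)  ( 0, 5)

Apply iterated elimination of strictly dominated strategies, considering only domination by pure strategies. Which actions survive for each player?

Survivors P1:{A,B} P2:{Q,S}

P1 drop C (A beats it: P:7>5 Q:9>7 R:5>2 S:6>5)
P1 drop D (B beats it: P:7>0 Q:9>1 R:10>9 S:7>0)
P2 drop P (S beats it: A:9>5 B:6>5)
P2 drop R (S beats it: A:9>7 B:6>1)
P1→{A,B} P2→{Q,S}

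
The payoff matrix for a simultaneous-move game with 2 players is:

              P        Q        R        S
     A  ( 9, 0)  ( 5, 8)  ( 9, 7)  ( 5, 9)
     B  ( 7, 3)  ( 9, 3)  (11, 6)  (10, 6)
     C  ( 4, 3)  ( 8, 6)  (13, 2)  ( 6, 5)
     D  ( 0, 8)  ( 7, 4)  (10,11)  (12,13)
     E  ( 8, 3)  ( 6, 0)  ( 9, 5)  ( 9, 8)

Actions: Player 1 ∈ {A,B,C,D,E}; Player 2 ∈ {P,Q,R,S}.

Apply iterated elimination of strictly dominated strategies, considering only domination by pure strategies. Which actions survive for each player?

Survivors P1:{B,C,D} P2:{Q,R,S}

P2 drop P (S beats it: A:9>0 B:6>3 C:5>3 D:13>8 E:8>3)
P1 drop A (B beats it: Q:9>5 R:11>9 S:10>5)
P1 drop E (B beats it: Q:9>6 R:11>9 S:10>9)
P1→{B,C,D} P2→{Q,R,S}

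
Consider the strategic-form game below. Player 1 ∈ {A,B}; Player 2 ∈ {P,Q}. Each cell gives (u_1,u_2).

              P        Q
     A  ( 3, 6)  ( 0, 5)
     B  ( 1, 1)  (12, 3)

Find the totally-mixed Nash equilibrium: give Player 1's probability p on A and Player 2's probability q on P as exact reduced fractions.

p=2/3, q=6/7

P1 indiff ⇒ q·3+(1-q)·0 = q·1+(1-q)·12 ⇒ q(2) = (1-q)(12) ⇒ q = 6/7
P2 indiff ⇒ p·6+(1-p)·1 = p·5+(1-p)·3 ⇒ p(1) = (1-p)(2) ⇒ p = 2/3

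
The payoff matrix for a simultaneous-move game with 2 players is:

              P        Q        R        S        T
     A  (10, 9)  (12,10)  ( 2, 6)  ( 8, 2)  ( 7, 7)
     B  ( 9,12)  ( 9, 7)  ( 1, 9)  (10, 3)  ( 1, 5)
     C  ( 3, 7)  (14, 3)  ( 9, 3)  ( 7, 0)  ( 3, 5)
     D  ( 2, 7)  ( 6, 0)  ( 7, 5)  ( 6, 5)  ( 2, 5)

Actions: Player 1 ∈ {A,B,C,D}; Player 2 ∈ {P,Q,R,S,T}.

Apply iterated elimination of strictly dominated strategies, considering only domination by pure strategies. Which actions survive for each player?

P1 drop D (C beats it: P:3>2 Q:14>6 R:9>7 S:7>6 T:3>2)
P2 drop R (P beats it: A:9>6 B:12>9 C:7>3)
P2 drop S (P beats it: A:9>2 B:12>3 C:7>0)
P1 drop B (A beats it: P:10>9 Q:12>9 T:7>1)
P2 drop T (P beats it: A:9>7 C:7>5)
P1→{A,C} P2→{P,Q}

IESDS → P1:{A,C} P2:{P,Q}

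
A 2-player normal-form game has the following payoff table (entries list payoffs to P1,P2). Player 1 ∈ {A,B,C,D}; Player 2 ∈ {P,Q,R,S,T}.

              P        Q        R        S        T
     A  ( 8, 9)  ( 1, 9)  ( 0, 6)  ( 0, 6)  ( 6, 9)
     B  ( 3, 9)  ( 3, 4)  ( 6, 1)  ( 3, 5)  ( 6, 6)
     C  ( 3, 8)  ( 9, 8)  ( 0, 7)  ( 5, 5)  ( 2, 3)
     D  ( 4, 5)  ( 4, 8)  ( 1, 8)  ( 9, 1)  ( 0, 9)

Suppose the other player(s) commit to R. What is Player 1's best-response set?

P1 best: {B}

u_1(A vs R) = 0
u_1(B vs R) = 6
u_1(C vs R) = 0
u_1(D vs R) = 1
max payoff 6 at {B}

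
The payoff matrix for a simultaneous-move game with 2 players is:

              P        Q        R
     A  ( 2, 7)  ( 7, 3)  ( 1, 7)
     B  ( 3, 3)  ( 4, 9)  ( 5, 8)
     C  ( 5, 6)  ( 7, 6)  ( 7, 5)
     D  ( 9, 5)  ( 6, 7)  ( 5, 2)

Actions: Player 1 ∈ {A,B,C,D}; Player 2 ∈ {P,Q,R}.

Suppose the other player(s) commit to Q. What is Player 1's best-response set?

u_1(A vs Q) = 7
u_1(B vs Q) = 4
u_1(C vs Q) = 7
u_1(D vs Q) = 6
max payoff 7 at {A,C}

argmax u_1 = {A,C}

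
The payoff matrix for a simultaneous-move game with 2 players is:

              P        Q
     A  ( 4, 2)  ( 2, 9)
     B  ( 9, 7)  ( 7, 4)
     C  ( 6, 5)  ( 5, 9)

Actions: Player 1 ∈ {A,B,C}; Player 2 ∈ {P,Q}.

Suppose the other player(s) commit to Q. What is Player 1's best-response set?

u_1(A vs Q) = 2
u_1(B vs Q) = 7
u_1(C vs Q) = 5
max payoff 7 at {B}

P1 best: {B}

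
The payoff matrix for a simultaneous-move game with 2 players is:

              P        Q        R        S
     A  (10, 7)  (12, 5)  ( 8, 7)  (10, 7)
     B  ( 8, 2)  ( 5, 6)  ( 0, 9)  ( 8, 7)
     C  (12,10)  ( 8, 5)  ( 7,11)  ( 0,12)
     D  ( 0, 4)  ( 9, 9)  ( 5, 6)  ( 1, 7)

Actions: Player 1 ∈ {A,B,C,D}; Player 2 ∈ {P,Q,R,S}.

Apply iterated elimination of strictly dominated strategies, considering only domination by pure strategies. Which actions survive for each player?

Survivors P1:{A,C} P2:{P,R,S}

P1 drop B (A beats it: P:10>8 Q:12>5 R:8>0 S:10>8)
P1 drop D (A beats it: P:10>0 Q:12>9 R:8>5 S:10>1)
P2 drop Q (P beats it: A:7>5 C:10>5)
P1→{A,C} P2→{P,R,S}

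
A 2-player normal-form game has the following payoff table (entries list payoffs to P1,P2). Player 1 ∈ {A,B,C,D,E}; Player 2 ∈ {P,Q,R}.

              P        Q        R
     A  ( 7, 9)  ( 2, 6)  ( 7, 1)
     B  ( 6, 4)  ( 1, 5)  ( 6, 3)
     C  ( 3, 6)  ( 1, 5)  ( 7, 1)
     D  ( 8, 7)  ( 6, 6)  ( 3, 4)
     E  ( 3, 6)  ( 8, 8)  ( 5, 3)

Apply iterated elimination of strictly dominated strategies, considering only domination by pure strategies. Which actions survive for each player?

P1 drop B (A beats it: P:7>6 Q:2>1 R:7>6)
P2 drop R (P beats it: A:9>1 C:6>1 D:7>4 E:6>3)
P1 drop A (D beats it: P:8>7 Q:6>2)
P1 drop C (D beats it: P:8>3 Q:6>1)
P1→{D,E} P2→{P,Q}

Survivors P1:{D,E} P2:{P,Q}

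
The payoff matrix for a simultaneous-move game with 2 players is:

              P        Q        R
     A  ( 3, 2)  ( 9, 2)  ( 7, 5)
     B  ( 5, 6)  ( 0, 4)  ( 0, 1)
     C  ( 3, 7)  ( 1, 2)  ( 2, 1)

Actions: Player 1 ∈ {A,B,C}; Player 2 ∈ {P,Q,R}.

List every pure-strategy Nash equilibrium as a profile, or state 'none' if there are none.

NE set: (A,R), (B,P)

(A,P): not NE [P1→B gives 5>3; P2→R gives 5>2]
(A,Q): not NE [P2→R gives 5>2]
(A,R): NE
(B,P): NE
(B,Q): not NE [P1→A gives 9>0; P2→P gives 6>4]
(B,R): not NE [P1→A gives 7>0; P2→P gives 6>1]
(C,P): not NE [P1→B gives 5>3]
(C,Q): not NE [P1→A gives 9>1; P2→P gives 7>2]
(C,R): not NE [P1→A gives 7>2; P2→P gives 7>1]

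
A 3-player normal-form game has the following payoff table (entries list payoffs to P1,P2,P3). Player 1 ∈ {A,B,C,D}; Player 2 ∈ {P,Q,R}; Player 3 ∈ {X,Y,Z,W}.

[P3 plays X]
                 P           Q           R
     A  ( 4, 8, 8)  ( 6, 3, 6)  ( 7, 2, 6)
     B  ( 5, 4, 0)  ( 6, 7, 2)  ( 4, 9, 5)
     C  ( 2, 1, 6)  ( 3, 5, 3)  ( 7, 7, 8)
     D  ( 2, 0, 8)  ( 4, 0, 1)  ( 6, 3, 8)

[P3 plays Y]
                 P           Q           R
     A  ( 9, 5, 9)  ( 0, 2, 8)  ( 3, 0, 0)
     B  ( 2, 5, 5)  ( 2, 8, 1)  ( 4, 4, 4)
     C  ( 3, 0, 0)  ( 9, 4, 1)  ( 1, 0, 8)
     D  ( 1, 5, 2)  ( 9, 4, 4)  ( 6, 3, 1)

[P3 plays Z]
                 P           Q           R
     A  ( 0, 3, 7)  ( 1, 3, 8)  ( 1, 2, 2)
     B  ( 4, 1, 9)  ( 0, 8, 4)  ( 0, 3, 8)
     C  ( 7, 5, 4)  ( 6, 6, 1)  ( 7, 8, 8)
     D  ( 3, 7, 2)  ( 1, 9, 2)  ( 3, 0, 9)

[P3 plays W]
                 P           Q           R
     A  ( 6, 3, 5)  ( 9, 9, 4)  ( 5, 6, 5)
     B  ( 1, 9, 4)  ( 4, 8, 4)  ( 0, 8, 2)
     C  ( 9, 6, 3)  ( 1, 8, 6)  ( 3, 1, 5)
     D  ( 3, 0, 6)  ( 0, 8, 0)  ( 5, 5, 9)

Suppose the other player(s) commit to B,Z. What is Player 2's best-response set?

BR_2 = {Q}

u_2(P vs B,Z) = 1
u_2(Q vs B,Z) = 8
u_2(R vs B,Z) = 3
max payoff 8 at {Q}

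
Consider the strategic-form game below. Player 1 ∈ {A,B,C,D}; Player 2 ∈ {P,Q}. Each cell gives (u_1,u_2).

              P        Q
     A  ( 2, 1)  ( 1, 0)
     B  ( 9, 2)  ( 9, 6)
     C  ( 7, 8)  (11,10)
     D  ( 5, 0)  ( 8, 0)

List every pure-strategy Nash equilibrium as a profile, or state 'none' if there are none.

Nash profiles: (C,Q)

(A,P): not NE [P1→B gives 9>2]
(A,Q): not NE [P1→C gives 11>1; P2→P gives 1>0]
(B,P): not NE [P2→Q gives 6>2]
(B,Q): not NE [P1→C gives 11>9]
(C,P): not NE [P1→B gives 9>7; P2→Q gives 10>8]
(C,Q): NE
(D,P): not NE [P1→B gives 9>5]
(D,Q): not NE [P1→C gives 11>8]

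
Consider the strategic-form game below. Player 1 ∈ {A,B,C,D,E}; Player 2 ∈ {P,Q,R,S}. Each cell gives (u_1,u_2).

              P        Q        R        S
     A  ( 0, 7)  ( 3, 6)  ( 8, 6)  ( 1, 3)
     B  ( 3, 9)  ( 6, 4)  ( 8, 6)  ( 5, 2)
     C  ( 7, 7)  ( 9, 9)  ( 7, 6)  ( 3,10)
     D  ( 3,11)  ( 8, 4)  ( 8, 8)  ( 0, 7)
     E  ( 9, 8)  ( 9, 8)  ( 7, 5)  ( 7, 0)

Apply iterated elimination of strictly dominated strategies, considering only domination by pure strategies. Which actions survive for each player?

P2 drop R (P beats it: A:7>6 B:9>6 C:7>6 D:11>8 E:8>5)
P1 drop A (B beats it: P:3>0 Q:6>3 S:5>1)
P1 drop B (E beats it: P:9>3 Q:9>6 S:7>5)
P1 drop D (C beats it: P:7>3 Q:9>8 S:3>0)
P1→{C,E} P2→{P,Q,S}

Remaining: P1:{C,E} P2:{P,Q,S}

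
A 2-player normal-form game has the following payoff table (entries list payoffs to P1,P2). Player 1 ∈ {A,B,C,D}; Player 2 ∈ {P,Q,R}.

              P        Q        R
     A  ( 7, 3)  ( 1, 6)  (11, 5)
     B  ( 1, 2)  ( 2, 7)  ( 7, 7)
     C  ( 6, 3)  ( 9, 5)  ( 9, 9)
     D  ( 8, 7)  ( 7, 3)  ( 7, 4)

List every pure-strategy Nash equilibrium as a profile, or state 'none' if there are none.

Nash profiles: (D,P)

(A,P): not NE [P1→D gives 8>7; P2→Q gives 6>3]
(A,Q): not NE [P1→C gives 9>1]
(A,R): not NE [P2→Q gives 6>5]
(B,P): not NE [P1→D gives 8>1; P2→R gives 7>2]
(B,Q): not NE [P1→C gives 9>2]
(B,R): not NE [P1→A gives 11>7]
(C,P): not NE [P1→D gives 8>6; P2→R gives 9>3]
(C,Q): not NE [P2→R gives 9>5]
(C,R): not NE [P1→A gives 11>9]
(D,P): NE
(D,Q): not NE [P1→C gives 9>7; P2→P gives 7>3]
(D,R): not NE [P1→A gives 11>7; P2→P gives 7>4]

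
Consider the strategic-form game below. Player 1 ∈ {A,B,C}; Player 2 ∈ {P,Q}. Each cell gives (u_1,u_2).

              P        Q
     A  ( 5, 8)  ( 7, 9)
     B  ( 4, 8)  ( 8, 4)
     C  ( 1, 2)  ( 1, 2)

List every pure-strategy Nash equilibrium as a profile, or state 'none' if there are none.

Equilibria: none

(A,P): not NE [P2→Q gives 9>8]
(A,Q): not NE [P1→B gives 8>7]
(B,P): not NE [P1→A gives 5>4]
(B,Q): not NE [P2→P gives 8>4]
(C,P): not NE [P1→A gives 5>1]
(C,Q): not NE [P1→B gives 8>1]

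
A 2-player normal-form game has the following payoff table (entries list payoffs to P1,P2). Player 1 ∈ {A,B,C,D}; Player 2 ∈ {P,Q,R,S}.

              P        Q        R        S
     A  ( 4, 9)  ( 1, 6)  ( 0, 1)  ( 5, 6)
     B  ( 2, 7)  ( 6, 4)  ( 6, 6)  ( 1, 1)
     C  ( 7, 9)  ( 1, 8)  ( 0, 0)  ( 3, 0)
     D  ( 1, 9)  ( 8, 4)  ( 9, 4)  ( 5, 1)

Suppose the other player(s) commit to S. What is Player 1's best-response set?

u_1(A vs S) = 5
u_1(B vs S) = 1
u_1(C vs S) = 3
u_1(D vs S) = 5
max payoff 5 at {A,D}

BR_1 = {A,D}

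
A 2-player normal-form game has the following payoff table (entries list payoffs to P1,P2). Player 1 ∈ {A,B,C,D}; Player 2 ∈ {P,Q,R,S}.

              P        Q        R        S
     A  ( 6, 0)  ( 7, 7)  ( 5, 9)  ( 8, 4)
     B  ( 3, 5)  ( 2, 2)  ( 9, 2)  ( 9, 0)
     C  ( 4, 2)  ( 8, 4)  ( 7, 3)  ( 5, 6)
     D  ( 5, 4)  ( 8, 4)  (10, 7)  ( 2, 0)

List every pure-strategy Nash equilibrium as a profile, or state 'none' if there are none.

PSNE = {(D,R)}

(A,P): not NE [P2→R gives 9>0]
(A,Q): not NE [P1→D gives 8>7; P2→R gives 9>7]
(A,R): not NE [P1→D gives 10>5]
(A,S): not NE [P1→B gives 9>8; P2→R gives 9>4]
(B,P): not NE [P1→A gives 6>3]
(B,Q): not NE [P1→D gives 8>2; P2→P gives 5>2]
(B,R): not NE [P1→D gives 10>9; P2→P gives 5>2]
(B,S): not NE [P2→P gives 5>0]
(C,P): not NE [P1→A gives 6>4; P2→S gives 6>2]
(C,Q): not NE [P2→S gives 6>4]
(C,R): not NE [P1→D gives 10>7; P2→S gives 6>3]
(C,S): not NE [P1→B gives 9>5]
(D,P): not NE [P1→A gives 6>5; P2→R gives 7>4]
(D,Q): not NE [P2→R gives 7>4]
(D,R): NE
(D,S): not NE [P1→B gives 9>2; P2→R gives 7>0]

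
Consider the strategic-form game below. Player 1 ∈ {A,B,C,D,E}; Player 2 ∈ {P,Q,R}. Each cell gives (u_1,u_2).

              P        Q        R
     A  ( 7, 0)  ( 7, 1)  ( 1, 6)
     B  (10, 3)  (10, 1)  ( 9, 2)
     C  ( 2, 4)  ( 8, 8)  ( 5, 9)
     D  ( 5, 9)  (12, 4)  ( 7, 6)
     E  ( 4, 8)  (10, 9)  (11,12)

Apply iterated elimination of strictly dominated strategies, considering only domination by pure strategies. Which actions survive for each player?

P1 drop A (B beats it: P:10>7 Q:10>7 R:9>1)
P1 drop C (B beats it: P:10>2 Q:10>8 R:9>5)
P2 drop Q (R beats it: B:2>1 D:6>4 E:12>9)
P1 drop D (B beats it: P:10>5 R:9>7)
P1→{B,E} P2→{P,R}

Remaining: P1:{B,E} P2:{P,R}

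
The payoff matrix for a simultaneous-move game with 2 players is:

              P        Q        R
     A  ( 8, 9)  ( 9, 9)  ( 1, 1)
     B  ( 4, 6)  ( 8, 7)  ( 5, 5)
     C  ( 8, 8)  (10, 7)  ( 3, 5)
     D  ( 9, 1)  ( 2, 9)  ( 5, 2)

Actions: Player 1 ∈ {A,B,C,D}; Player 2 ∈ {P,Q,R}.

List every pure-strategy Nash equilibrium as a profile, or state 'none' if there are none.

(A,P): not NE [P1→D gives 9>8]
(A,Q): not NE [P1→C gives 10>9]
(A,R): not NE [P1→D gives 5>1; P2→Q gives 9>1]
(B,P): not NE [P1→D gives 9>4; P2→Q gives 7>6]
(B,Q): not NE [P1→C gives 10>8]
(B,R): not NE [P2→Q gives 7>5]
(C,P): not NE [P1→D gives 9>8]
(C,Q): not NE [P2→P gives 8>7]
(C,R): not NE [P1→D gives 5>3; P2→P gives 8>5]
(D,P): not NE [P2→Q gives 9>1]
(D,Q): not NE [P1→C gives 10>2]
(D,R): not NE [P2→Q gives 9>2]

No pure NE.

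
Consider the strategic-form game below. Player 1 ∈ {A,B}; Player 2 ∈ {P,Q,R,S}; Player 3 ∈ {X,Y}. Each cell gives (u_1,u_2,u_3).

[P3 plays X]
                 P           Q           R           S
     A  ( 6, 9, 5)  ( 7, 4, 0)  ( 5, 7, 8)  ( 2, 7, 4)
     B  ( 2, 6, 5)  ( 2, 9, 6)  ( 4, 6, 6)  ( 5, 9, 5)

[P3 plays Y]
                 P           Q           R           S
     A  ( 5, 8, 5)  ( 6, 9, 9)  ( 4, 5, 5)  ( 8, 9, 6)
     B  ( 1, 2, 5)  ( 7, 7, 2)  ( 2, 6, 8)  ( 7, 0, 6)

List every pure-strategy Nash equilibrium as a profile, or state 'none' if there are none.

NE set: (A,P,X), (A,S,Y)

(A,P,X): NE
(A,P,Y): not NE [P2→S gives 9>8]
(A,Q,X): not NE [P2→P gives 9>4; P3→Y gives 9>0]
(A,Q,Y): not NE [P1→B gives 7>6]
(A,R,X): not NE [P2→P gives 9>7]
(A,R,Y): not NE [P2→S gives 9>5; P3→X gives 8>5]
(A,S,X): not NE [P1→B gives 5>2; P2→P gives 9>7; P3→Y gives 6>4]
(A,S,Y): NE
(B,P,X): not NE [P1→A gives 6>2; P2→S gives 9>6]
(B,P,Y): not NE [P1→A gives 5>1; P2→Q gives 7>2]
(B,Q,X): not NE [P1→A gives 7>2]
(B,Q,Y): not NE [P3→X gives 6>2]
(B,R,X): not NE [P1→A gives 5>4; P2→S gives 9>6; P3→Y gives 8>6]
(B,R,Y): not NE [P1→A gives 4>2; P2→Q gives 7>6]
(B,S,X): not NE [P3→Y gives 6>5]
(B,S,Y): not NE [P1→A gives 8>7; P2→Q gives 7>0]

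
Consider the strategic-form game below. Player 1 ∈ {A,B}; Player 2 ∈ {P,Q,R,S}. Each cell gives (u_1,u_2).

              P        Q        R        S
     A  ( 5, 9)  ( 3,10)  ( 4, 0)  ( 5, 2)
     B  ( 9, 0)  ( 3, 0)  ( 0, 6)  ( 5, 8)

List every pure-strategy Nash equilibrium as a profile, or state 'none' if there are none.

PSNE = {(A,Q), (B,S)}

(A,P): not NE [P1→B gives 9>5; P2→Q gives 10>9]
(A,Q): NE
(A,R): not NE [P2→Q gives 10>0]
(A,S): not NE [P2→Q gives 10>2]
(B,P): not NE [P2→S gives 8>0]
(B,Q): not NE [P2→S gives 8>0]
(B,R): not NE [P1→A gives 4>0; P2→S gives 8>6]
(B,S): NE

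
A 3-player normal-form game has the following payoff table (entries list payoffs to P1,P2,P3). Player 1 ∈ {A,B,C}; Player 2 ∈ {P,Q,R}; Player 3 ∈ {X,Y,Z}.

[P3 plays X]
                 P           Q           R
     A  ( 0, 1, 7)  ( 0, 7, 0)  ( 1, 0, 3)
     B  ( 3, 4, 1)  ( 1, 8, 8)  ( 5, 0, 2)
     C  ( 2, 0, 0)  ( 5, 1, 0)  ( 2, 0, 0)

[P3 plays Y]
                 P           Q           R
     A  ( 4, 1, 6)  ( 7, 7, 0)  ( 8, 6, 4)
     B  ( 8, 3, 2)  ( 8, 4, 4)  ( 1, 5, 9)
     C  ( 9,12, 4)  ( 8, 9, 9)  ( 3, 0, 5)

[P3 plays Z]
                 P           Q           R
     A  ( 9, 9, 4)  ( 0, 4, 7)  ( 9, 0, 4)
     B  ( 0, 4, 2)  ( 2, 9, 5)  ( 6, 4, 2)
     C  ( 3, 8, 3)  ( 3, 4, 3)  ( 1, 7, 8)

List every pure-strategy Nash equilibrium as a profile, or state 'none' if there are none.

NE set: (C,P,Y)

(A,P,X): not NE [P1→B gives 3>0; P2→Q gives 7>1]
(A,P,Y): not NE [P1→C gives 9>4; P2→Q gives 7>1; P3→X gives 7>6]
(A,P,Z): not NE [P3→X gives 7>4]
(A,Q,X): not NE [P1→C gives 5>0; P3→Z gives 7>0]
(A,Q,Y): not NE [P1→C gives 8>7; P3→Z gives 7>0]
(A,Q,Z): not NE [P1→C gives 3>0; P2→P gives 9>4]
(A,R,X): not NE [P1→B gives 5>1; P2→Q gives 7>0; P3→Z gives 4>3]
(A,R,Y): not NE [P2→Q gives 7>6]
(A,R,Z): not NE [P2→P gives 9>0]
(B,P,X): not NE [P2→Q gives 8>4; P3→Z gives 2>1]
(B,P,Y): not NE [P1→C gives 9>8; P2→R gives 5>3]
(B,P,Z): not NE [P1→A gives 9>0; P2→Q gives 9>4]
(B,Q,X): not NE [P1→C gives 5>1]
(B,Q,Y): not NE [P2→R gives 5>4; P3→X gives 8>4]
(B,Q,Z): not NE [P1→C gives 3>2; P3→X gives 8>5]
(B,R,X): not NE [P2→Q gives 8>0; P3→Y gives 9>2]
(B,R,Y): not NE [P1→A gives 8>1]
(B,R,Z): not NE [P1→A gives 9>6; P2→Q gives 9>4; P3→Y gives 9>2]
(C,P,X): not NE [P1→B gives 3>2; P2→Q gives 1>0; P3→Y gives 4>0]
(C,P,Y): NE
(C,P,Z): not NE [P1→A gives 9>3; P3→Y gives 4>3]
(C,Q,X): not NE [P3→Y gives 9>0]
(C,Q,Y): not NE [P2→P gives 12>9]
(C,Q,Z): not NE [P2→P gives 8>4; P3→Y gives 9>3]
(C,R,X): not NE [P1→B gives 5>2; P2→Q gives 1>0; P3→Z gives 8>0]
(C,R,Y): not NE [P1→A gives 8>3; P2→P gives 12>0; P3→Z gives 8>5]
(C,R,Z): not NE [P1→A gives 9>1; P2→P gives 8>7]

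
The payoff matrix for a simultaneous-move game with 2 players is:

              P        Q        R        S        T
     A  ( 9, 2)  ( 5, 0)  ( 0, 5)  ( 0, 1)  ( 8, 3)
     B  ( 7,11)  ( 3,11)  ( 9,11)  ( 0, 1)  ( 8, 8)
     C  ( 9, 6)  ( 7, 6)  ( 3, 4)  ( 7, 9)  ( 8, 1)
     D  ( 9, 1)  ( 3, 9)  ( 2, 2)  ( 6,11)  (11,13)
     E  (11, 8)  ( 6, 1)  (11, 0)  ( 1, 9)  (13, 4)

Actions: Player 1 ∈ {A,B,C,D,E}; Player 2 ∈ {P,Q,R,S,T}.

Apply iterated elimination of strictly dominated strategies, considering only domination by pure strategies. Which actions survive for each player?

P1 drop A (E beats it: P:11>9 Q:6>5 R:11>0 S:1>0 T:13>8)
P1 drop B (E beats it: P:11>7 Q:6>3 R:11>9 S:1>0 T:13>8)
P2 drop P (S beats it: C:9>6 D:11>1 E:9>8)
P2 drop Q (S beats it: C:9>6 D:11>9 E:9>1)
P2 drop R (S beats it: C:9>4 D:11>2 E:9>0)
P1→{C,D,E} P2→{S,T}

IESDS → P1:{C,D,E} P2:{S,T}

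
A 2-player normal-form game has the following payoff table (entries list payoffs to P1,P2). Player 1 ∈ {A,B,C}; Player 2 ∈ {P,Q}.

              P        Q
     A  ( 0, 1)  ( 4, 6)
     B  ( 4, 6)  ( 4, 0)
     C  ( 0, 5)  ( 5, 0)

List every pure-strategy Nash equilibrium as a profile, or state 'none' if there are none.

(A,P): not NE [P1→B gives 4>0; P2→Q gives 6>1]
(A,Q): not NE [P1→C gives 5>4]
(B,P): NE
(B,Q): not NE [P1→C gives 5>4; P2→P gives 6>0]
(C,P): not NE [P1→B gives 4>0]
(C,Q): not NE [P2→P gives 5>0]

Nash profiles: (B,P)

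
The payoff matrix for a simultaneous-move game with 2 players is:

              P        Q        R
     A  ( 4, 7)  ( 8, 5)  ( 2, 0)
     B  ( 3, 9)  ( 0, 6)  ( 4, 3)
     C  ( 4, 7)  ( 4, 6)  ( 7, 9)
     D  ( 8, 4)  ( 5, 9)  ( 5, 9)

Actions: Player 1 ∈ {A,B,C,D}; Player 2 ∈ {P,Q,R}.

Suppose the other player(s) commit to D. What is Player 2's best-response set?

u_2(P vs D) = 4
u_2(Q vs D) = 9
u_2(R vs D) = 9
max payoff 9 at {Q,R}

P2 best: {Q,R}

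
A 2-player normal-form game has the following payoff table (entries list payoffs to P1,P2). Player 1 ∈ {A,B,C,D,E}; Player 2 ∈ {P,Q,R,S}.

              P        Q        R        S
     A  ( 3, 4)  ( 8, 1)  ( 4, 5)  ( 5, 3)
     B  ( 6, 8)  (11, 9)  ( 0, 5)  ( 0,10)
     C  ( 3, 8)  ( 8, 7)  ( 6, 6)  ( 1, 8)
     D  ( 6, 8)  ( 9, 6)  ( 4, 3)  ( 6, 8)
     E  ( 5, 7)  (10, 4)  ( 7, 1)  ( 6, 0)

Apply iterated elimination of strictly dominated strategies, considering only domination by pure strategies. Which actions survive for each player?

P1 drop A (E beats it: P:5>3 Q:10>8 R:7>4 S:6>5)
P1 drop C (E beats it: P:5>3 Q:10>8 R:7>6 S:6>1)
P2 drop R (P beats it: B:8>5 D:8>3 E:7>1)
P1→{B,D,E} P2→{P,Q,S}

Survivors P1:{B,D,E} P2:{P,Q,S}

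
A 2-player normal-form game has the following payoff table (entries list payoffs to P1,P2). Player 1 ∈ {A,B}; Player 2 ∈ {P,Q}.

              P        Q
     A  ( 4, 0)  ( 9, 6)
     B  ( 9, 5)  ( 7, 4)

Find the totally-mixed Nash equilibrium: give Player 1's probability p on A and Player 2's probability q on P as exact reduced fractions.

P1 mixes 1/7 on A; P2 mixes 2/7 on P

P1 indiff ⇒ q·4+(1-q)·9 = q·9+(1-q)·7 ⇒ q(-5) = (1-q)(-2) ⇒ q = 2/7
P2 indiff ⇒ p·0+(1-p)·5 = p·6+(1-p)·4 ⇒ p(-6) = (1-p)(-1) ⇒ p = 1/7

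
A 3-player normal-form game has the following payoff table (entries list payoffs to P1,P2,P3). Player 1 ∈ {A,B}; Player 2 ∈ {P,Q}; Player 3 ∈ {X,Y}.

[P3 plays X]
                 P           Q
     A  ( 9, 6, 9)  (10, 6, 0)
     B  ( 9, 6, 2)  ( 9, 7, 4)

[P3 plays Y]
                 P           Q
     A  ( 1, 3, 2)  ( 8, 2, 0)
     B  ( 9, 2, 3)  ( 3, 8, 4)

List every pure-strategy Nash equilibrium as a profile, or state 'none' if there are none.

Nash profiles: (A,P,X), (A,Q,X)

(A,P,X): NE
(A,P,Y): not NE [P1→B gives 9>1; P3→X gives 9>2]
(A,Q,X): NE
(A,Q,Y): not NE [P2→P gives 3>2]
(B,P,X): not NE [P2→Q gives 7>6; P3→Y gives 3>2]
(B,P,Y): not NE [P2→Q gives 8>2]
(B,Q,X): not NE [P1→A gives 10>9]
(B,Q,Y): not NE [P1→A gives 8>3]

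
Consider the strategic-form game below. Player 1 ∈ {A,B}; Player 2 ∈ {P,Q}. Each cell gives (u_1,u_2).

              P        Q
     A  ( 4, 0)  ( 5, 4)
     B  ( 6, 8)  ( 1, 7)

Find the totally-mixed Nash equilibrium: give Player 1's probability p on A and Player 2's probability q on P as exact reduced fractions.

P1 mixes 1/5 on A; P2 mixes 2/3 on P

P1 indiff ⇒ q·4+(1-q)·5 = q·6+(1-q)·1 ⇒ q(-2) = (1-q)(-4) ⇒ q = 2/3
P2 indiff ⇒ p·0+(1-p)·8 = p·4+(1-p)·7 ⇒ p(-4) = (1-p)(-1) ⇒ p = 1/5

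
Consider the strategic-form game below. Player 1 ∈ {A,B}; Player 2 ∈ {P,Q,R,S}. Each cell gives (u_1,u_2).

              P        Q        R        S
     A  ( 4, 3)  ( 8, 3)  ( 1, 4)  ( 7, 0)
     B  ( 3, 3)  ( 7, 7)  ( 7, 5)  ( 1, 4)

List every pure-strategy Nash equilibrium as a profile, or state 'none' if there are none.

(A,P): not NE [P2→R gives 4>3]
(A,Q): not NE [P2→R gives 4>3]
(A,R): not NE [P1→B gives 7>1]
(A,S): not NE [P2→R gives 4>0]
(B,P): not NE [P1→A gives 4>3; P2→Q gives 7>3]
(B,Q): not NE [P1→A gives 8>7]
(B,R): not NE [P2→Q gives 7>5]
(B,S): not NE [P1→A gives 7>1; P2→Q gives 7>4]

No pure NE.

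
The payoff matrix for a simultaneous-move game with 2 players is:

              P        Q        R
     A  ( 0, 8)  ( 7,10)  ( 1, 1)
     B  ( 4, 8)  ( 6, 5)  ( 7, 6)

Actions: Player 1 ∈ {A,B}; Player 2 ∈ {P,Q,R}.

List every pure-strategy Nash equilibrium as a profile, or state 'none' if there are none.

NE set: (A,Q), (B,P)

(A,P): not NE [P1→B gives 4>0; P2→Q gives 10>8]
(A,Q): NE
(A,R): not NE [P1→B gives 7>1; P2→Q gives 10>1]
(B,P): NE
(B,Q): not NE [P1→A gives 7>6; P2→P gives 8>5]
(B,R): not NE [P2→P gives 8>6]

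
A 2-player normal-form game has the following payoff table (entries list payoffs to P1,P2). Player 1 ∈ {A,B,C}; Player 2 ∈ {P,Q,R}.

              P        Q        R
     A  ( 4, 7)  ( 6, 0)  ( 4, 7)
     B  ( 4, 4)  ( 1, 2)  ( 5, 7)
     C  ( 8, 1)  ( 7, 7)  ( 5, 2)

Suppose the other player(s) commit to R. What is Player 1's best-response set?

u_1(A vs R) = 4
u_1(B vs R) = 5
u_1(C vs R) = 5
max payoff 5 at {B,C}

P1 best: {B,C}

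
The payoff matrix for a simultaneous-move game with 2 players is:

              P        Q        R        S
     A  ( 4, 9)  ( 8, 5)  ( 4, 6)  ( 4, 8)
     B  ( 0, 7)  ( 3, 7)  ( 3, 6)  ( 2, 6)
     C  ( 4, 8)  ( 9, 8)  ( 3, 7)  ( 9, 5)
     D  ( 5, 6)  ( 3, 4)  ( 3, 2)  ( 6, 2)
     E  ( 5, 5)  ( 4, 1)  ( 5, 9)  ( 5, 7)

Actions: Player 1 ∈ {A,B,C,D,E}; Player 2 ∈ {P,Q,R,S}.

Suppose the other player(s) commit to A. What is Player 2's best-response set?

u_2(P vs A) = 9
u_2(Q vs A) = 5
u_2(R vs A) = 6
u_2(S vs A) = 8
max payoff 9 at {P}

argmax u_2 = {P}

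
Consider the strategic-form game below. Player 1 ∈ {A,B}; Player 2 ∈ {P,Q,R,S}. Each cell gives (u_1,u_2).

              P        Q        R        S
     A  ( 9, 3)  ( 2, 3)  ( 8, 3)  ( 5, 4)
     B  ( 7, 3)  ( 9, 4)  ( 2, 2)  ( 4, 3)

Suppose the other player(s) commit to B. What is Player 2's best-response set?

u_2(P vs B) = 3
u_2(Q vs B) = 4
u_2(R vs B) = 2
u_2(S vs B) = 3
max payoff 4 at {Q}

argmax u_2 = {Q}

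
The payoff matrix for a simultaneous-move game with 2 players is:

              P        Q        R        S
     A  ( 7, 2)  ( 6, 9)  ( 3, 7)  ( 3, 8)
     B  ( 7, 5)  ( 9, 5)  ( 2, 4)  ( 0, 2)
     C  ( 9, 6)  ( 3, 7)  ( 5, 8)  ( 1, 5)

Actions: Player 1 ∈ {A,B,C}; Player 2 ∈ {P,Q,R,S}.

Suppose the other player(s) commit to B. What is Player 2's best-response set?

u_2(P vs B) = 5
u_2(Q vs B) = 5
u_2(R vs B) = 4
u_2(S vs B) = 2
max payoff 5 at {P,Q}

P2 best: {P,Q}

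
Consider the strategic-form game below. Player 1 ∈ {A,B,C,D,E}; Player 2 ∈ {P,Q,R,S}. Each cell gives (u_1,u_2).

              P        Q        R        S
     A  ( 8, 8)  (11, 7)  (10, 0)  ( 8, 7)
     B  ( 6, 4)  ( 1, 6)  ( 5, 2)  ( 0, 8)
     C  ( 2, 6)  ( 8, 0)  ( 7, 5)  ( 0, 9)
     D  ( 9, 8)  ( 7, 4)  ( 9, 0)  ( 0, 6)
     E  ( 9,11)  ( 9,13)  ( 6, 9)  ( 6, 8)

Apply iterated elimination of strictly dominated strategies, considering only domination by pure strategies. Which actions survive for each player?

P1 drop B (A beats it: P:8>6 Q:11>1 R:10>5 S:8>0)
P1 drop C (A beats it: P:8>2 Q:11>8 R:10>7 S:8>0)
P2 drop R (P beats it: A:8>0 D:8>0 E:11>9)
P2 drop S (P beats it: A:8>7 D:8>6 E:11>8)
P1→{A,D,E} P2→{P,Q}

Survivors P1:{A,D,E} P2:{P,Q}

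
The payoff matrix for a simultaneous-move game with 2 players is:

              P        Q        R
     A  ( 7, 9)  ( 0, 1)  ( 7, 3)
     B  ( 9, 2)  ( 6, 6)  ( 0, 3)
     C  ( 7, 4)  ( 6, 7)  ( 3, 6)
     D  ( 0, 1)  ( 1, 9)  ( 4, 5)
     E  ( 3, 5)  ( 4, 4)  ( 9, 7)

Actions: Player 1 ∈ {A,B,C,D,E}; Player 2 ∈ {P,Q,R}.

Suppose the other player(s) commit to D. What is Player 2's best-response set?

argmax u_2 = {Q}

u_2(P vs D) = 1
u_2(Q vs D) = 9
u_2(R vs D) = 5
max payoff 9 at {Q}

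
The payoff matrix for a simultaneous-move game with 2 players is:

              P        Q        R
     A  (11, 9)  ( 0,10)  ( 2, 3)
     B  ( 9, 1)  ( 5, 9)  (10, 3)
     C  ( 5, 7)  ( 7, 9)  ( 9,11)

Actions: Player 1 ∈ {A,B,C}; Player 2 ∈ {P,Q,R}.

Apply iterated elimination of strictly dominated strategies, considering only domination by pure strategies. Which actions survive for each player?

P2 drop P (Q beats it: A:10>9 B:9>1 C:9>7)
P1 drop A (B beats it: Q:5>0 R:10>2)
P1→{B,C} P2→{Q,R}

Survivors P1:{B,C} P2:{Q,R}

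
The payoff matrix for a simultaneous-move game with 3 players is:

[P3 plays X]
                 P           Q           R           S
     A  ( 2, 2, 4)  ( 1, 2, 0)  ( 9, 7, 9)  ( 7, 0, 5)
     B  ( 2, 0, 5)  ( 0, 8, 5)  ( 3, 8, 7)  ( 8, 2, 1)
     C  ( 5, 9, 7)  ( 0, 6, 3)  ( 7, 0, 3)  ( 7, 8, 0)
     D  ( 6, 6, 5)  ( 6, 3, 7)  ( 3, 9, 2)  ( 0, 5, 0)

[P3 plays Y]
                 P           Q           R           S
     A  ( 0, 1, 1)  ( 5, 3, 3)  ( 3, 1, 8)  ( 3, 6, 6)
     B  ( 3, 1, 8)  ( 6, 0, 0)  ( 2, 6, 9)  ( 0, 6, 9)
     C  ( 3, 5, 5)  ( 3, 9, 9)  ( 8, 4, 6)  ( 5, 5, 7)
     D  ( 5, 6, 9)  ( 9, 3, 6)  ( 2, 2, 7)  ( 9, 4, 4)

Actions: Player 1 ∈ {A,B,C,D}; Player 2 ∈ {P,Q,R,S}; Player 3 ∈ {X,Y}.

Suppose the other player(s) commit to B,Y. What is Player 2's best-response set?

u_2(P vs B,Y) = 1
u_2(Q vs B,Y) = 0
u_2(R vs B,Y) = 6
u_2(S vs B,Y) = 6
max payoff 6 at {R,S}

BR_2 = {R,S}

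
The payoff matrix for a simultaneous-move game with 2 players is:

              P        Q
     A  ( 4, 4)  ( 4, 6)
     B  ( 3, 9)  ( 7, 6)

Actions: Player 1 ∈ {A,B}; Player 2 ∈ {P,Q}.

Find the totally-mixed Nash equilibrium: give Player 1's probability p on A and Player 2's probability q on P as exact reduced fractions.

P1 indiff ⇒ q·4+(1-q)·4 = q·3+(1-q)·7 ⇒ q(1) = (1-q)(3) ⇒ q = 3/4
P2 indiff ⇒ p·4+(1-p)·9 = p·6+(1-p)·6 ⇒ p(-2) = (1-p)(-3) ⇒ p = 3/5

(p,q) = (3/5, 3/4)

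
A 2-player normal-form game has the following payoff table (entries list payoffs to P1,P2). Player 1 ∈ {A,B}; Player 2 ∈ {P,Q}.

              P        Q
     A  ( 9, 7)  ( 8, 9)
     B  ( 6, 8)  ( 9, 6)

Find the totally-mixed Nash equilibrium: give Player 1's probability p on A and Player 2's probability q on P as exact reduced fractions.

P1 indiff ⇒ q·9+(1-q)·8 = q·6+(1-q)·9 ⇒ q(3) = (1-q)(1) ⇒ q = 1/4
P2 indiff ⇒ p·7+(1-p)·8 = p·9+(1-p)·6 ⇒ p(-2) = (1-p)(-2) ⇒ p = 1/2

p=1/2, q=1/4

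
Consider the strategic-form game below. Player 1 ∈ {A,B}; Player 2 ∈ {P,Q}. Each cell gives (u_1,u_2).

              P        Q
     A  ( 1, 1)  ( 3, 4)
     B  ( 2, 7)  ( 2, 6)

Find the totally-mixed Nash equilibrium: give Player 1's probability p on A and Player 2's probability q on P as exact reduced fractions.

P1 indiff ⇒ q·1+(1-q)·3 = q·2+(1-q)·2 ⇒ q(-1) = (1-q)(-1) ⇒ q = 1/2
P2 indiff ⇒ p·1+(1-p)·7 = p·4+(1-p)·6 ⇒ p(-3) = (1-p)(-1) ⇒ p = 1/4

P1 mixes 1/4 on A; P2 mixes 1/2 on P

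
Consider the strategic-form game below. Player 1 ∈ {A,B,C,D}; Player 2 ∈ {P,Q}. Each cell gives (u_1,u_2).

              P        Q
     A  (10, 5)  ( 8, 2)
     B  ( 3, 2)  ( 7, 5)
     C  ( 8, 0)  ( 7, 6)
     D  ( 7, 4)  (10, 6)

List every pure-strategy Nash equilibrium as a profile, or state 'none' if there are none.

(A,P): NE
(A,Q): not NE [P1→D gives 10>8; P2→P gives 5>2]
(B,P): not NE [P1→A gives 10>3; P2→Q gives 5>2]
(B,Q): not NE [P1→D gives 10>7]
(C,P): not NE [P1→A gives 10>8; P2→Q gives 6>0]
(C,Q): not NE [P1→D gives 10>7]
(D,P): not NE [P1→A gives 10>7; P2→Q gives 6>4]
(D,Q): NE

Nash profiles: (A,P), (D,Q)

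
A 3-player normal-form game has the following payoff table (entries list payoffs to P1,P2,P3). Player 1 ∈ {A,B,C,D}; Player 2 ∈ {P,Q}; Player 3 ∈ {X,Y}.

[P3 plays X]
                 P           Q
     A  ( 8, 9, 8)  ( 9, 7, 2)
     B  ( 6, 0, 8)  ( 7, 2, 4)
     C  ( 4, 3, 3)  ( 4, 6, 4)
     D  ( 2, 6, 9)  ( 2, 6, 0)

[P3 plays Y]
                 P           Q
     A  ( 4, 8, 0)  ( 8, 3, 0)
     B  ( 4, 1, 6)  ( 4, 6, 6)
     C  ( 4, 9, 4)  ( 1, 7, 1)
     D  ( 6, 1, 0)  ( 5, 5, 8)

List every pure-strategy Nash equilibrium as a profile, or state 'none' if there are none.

(A,P,X): NE
(A,P,Y): not NE [P1→D gives 6>4; P3→X gives 8>0]
(A,Q,X): not NE [P2→P gives 9>7]
(A,Q,Y): not NE [P2→P gives 8>3; P3→X gives 2>0]
(B,P,X): not NE [P1→A gives 8>6; P2→Q gives 2>0]
(B,P,Y): not NE [P1→D gives 6>4; P2→Q gives 6>1; P3→X gives 8>6]
(B,Q,X): not NE [P1→A gives 9>7; P3→Y gives 6>4]
(B,Q,Y): not NE [P1→A gives 8>4]
(C,P,X): not NE [P1→A gives 8>4; P2→Q gives 6>3; P3→Y gives 4>3]
(C,P,Y): not NE [P1→D gives 6>4]
(C,Q,X): not NE [P1→A gives 9>4]
(C,Q,Y): not NE [P1→A gives 8>1; P2→P gives 9>7; P3→X gives 4>1]
(D,P,X): not NE [P1→A gives 8>2]
(D,P,Y): not NE [P2→Q gives 5>1; P3→X gives 9>0]
(D,Q,X): not NE [P1→A gives 9>2; P3→Y gives 8>0]
(D,Q,Y): not NE [P1→A gives 8>5]

Nash profiles: (A,P,X)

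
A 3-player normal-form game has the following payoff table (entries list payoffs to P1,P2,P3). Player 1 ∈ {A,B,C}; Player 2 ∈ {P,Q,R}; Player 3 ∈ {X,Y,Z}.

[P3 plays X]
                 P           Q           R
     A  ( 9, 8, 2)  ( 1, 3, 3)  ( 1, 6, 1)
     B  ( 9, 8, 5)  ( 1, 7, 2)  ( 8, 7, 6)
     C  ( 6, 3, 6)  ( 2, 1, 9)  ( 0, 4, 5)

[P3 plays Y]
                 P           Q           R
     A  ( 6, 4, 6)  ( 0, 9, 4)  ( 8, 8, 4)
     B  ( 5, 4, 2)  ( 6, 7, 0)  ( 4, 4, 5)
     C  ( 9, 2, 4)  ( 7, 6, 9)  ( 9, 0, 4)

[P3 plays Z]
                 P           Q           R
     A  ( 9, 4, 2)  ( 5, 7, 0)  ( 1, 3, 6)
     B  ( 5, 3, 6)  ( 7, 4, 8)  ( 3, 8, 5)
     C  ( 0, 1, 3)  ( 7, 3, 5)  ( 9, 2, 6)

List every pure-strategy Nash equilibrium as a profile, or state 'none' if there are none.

(A,P,X): not NE [P3→Y gives 6>2]
(A,P,Y): not NE [P1→C gives 9>6; P2→Q gives 9>4]
(A,P,Z): not NE [P2→Q gives 7>4; P3→Y gives 6>2]
(A,Q,X): not NE [P1→C gives 2>1; P2→P gives 8>3; P3→Y gives 4>3]
(A,Q,Y): not NE [P1→C gives 7>0]
(A,Q,Z): not NE [P1→C gives 7>5; P3→Y gives 4>0]
(A,R,X): not NE [P1→B gives 8>1; P2→P gives 8>6; P3→Z gives 6>1]
(A,R,Y): not NE [P1→C gives 9>8; P2→Q gives 9>8; P3→Z gives 6>4]
(A,R,Z): not NE [P1→C gives 9>1; P2→Q gives 7>3]
(B,P,X): not NE [P3→Z gives 6>5]
(B,P,Y): not NE [P1→C gives 9>5; P2→Q gives 7>4; P3→Z gives 6>2]
(B,P,Z): not NE [P1→A gives 9>5; P2→R gives 8>3]
(B,Q,X): not NE [P1→C gives 2>1; P2→P gives 8>7; P3→Z gives 8>2]
(B,Q,Y): not NE [P1→C gives 7>6; P3→Z gives 8>0]
(B,Q,Z): not NE [P2→R gives 8>4]
(B,R,X): not NE [P2→P gives 8>7]
(B,R,Y): not NE [P1→C gives 9>4; P2→Q gives 7>4; P3→X gives 6>5]
(B,R,Z): not NE [P1→C gives 9>3; P3→X gives 6>5]
(C,P,X): not NE [P1→B gives 9>6; P2→R gives 4>3]
(C,P,Y): not NE [P2→Q gives 6>2; P3→X gives 6>4]
(C,P,Z): not NE [P1→A gives 9>0; P2→Q gives 3>1; P3→X gives 6>3]
(C,Q,X): not NE [P2→R gives 4>1]
(C,Q,Y): NE
(C,Q,Z): not NE [P3→Y gives 9>5]
(C,R,X): not NE [P1→B gives 8>0; P3→Z gives 6>5]
(C,R,Y): not NE [P2→Q gives 6>0; P3→Z gives 6>4]
(C,R,Z): not NE [P2→Q gives 3>2]

NE set: (C,Q,Y)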